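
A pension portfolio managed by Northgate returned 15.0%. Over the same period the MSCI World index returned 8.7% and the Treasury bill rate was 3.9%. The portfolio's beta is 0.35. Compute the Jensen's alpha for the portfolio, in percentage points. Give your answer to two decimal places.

CAPM expected return = Rf + β(Rm − Rf) = 3.9% + 0.35 × (8.7% − 3.9%) = 3.9 + 0.35 × 4.80 = 5.5800%
Jensen's α = Rp − E[R] = 15.0% − 5.5800% = 9.4200

9.42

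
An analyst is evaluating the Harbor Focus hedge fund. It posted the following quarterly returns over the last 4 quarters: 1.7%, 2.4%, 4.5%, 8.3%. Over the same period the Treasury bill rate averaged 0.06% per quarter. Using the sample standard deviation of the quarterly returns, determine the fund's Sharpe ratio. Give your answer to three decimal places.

r̄ = (1.7 + 2.4 + 4.5 + 8.3) / 4 = 4.2250%
Σ(r − r̄)² = (1.7 − 4.2250)² + (2.4 − 4.2250)² + … = 26.3875
sample σ = √(26.3875 / 3) = √8.7958 = 2.9658%
Sharpe = (r̄ − rf) / σ = (4.2250 − 0.06) / 2.9658 = 4.1650 / 2.9658 = 1.4043

1.404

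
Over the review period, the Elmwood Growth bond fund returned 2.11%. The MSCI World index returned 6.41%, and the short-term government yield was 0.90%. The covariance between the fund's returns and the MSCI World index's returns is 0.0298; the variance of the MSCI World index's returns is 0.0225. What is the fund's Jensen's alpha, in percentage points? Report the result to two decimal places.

β = Cov / Var = 0.0298 / 0.0225 = 1.3244
E[R] = Rf + β(Rm − Rf) = 0.90% + 1.3244 × (6.41% − 0.90%) = 8.1974%
α = Rp − E[R] = 2.11% − 8.1974% = -6.0874

-6.09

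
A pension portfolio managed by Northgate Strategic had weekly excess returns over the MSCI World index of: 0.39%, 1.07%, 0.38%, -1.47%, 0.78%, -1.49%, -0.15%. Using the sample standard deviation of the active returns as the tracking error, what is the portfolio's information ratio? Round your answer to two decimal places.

Mean return μ = -0.490 / 7 = -0.0700%
Sample std dev = √[6.4190 / 6] = 1.0343%
IR = μ / tracking error = -0.0700 / 1.0343 = -0.0677

-0.07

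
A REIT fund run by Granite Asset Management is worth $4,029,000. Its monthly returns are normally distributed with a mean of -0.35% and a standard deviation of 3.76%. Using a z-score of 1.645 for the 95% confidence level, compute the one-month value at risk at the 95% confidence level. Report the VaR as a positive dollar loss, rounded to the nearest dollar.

Return at the 95% tail: μ − z·σ = -0.35% − 1.645 × 3.76% = -0.35 − 6.1852 = -6.5352%
VaR = −(-6.5352%) × $4,029,000 = 6.5352% × $4,029,000 = $263,303

$263,303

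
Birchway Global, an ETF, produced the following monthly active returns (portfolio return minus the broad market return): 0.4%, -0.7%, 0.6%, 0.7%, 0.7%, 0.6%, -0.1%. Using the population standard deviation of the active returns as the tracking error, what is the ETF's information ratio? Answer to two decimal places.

0.64

r̄ = (0.4 − 0.7 + 0.6 + 0.7 + 0.7 + 0.6 − 0.1) / 7 = 2.20 / 7 = 0.3143%
Population σ = √[Σ(r − r̄)² / 7] = √[1.6686 / 7] = √0.2384 = 0.4883%
IR = r̄ / tracking error = 0.3143 / 0.4883 = 0.6437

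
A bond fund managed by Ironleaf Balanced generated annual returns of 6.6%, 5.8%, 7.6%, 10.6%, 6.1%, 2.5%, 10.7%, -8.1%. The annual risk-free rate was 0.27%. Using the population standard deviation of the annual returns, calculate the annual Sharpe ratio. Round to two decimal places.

0.88

μ = (6.6 + 5.8 + 7.6 + 10.6 + 6.1 + 2.5 + 10.7 − 8.1) / 8 = 5.2250%
Σ(r − μ)² = (6.6 − 5.2250)² + (5.8 − 5.2250)² + … = 252.4750
population σ = √(252.4750 / 8) = √31.5594 = 5.6178%
Sharpe = (μ − rf) / σ = (5.2250 − 0.27) / 5.6178 = 4.9550 / 5.6178 = 0.8820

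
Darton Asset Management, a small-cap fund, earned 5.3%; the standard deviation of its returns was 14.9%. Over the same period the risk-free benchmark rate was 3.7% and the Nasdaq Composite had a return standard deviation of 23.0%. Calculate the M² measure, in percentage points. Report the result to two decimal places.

Sharpe = (Rp − Rf) / σp = (5.3% − 3.7%) / 14.9% = 0.1074
M² = Rf + Sharpe × σm = 3.7% + 0.1074 × 23.0% = 6.1702%

6.17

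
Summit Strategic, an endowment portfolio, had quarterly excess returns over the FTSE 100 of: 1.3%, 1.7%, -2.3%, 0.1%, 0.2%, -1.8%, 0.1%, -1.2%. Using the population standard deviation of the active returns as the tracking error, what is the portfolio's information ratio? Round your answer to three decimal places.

-0.179

Mean return μ = -1.90 / 8 = -0.2375%
Σ(r − μ)² = 14.1588; population σ = √(14.1588/8) = 1.3304%
IR = μ / tracking error = -0.2375 / 1.3304 = -0.1785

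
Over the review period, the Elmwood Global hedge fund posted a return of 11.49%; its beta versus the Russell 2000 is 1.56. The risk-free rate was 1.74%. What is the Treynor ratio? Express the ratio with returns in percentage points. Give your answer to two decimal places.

6.25

Treynor = (Rp − Rf) / β = (11.49% − 1.74%) / 1.56 = 9.75 / 1.56 = 6.2500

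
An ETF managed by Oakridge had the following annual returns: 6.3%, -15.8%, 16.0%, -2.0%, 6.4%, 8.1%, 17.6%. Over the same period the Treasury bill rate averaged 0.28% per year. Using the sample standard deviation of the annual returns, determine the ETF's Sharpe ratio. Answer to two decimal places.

μ = (6.3 − 15.8 + 16 − 2 + 6.4 + 8.1 + 17.6) / 7 = 5.2286%
Σ(r − μ)² = (6.3 − 5.2286)² + (-15.8 − 5.2286)² + … = 774.2943
sample σ = √(774.2943 / 6) = √129.0491 = 11.3600%
Sharpe = (μ − rf) / σ = (5.2286 − 0.28) / 11.3600 = 4.9486 / 11.3600 = 0.4356

0.44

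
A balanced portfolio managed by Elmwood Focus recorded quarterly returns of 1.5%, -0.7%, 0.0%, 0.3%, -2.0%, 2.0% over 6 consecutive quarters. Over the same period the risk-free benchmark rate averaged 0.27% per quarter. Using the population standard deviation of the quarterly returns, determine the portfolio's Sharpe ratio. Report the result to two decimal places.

-0.07

Mean return r̄ = 1.10 / 6 = 0.1833%
Σ(r − r̄)² = 10.6283; population σ = √(10.6283/6) = 1.3309%
Sharpe = (r̄ − rf) / σ = (0.1833 − 0.27) / 1.3309 = -0.0867 / 1.3309 = -0.0651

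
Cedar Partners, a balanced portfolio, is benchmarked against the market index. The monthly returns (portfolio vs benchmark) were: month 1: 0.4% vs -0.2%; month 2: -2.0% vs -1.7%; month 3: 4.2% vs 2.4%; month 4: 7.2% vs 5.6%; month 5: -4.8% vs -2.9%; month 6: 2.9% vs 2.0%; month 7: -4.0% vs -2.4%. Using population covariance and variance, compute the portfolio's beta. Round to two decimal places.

r̄p = 0.5571%,  r̄m = 0.4000%
Cov = Σ(rp − r̄p)(rm − r̄m) / 7 = 11.6400
Var(rm) = Σ(rm − r̄m)² / 7 = 8.1571
β = Cov / Var = 11.6400 / 8.1571 = 1.4270

1.43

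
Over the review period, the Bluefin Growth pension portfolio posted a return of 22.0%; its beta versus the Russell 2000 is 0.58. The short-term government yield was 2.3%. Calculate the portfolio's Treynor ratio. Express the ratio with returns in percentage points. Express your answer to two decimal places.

Treynor = (Rp − Rf) / β = (22.0% − 2.3%) / 0.58 = 19.70 / 0.58 = 33.9655

33.97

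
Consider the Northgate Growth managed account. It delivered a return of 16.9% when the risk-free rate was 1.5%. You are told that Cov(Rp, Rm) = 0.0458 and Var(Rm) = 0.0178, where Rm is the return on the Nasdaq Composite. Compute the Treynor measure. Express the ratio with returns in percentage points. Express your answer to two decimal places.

β = Cov / Var = 0.0458 / 0.0178 = 2.5730
Treynor = (Rp − Rf) / β = (16.9% − 1.5%) / 2.5730 = 15.40 / 2.5730 = 5.9852

5.99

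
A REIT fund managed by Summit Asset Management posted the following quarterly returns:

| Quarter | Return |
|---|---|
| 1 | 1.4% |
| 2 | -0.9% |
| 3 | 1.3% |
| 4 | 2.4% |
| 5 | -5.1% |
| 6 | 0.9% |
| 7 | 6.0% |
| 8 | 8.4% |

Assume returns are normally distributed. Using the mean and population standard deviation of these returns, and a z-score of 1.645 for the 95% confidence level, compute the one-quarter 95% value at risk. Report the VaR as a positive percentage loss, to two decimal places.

4.51

μ = (1.4 − 0.9 + 1.3 + 2.4 − 5.1 + 0.9 + 6 + 8.4) / 8 = 1.8000%
Population std dev = √[117.6800 / 8] = 3.8354%
VaR = −(μ − z·σ) = −(1.8000 − 1.645 × 3.8354) = −(-4.5092) = 4.5092%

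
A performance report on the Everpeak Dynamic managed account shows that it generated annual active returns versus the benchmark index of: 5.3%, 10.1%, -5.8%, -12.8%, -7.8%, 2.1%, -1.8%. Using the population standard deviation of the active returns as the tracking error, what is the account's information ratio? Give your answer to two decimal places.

-0.21

Mean return μ = -10.70 / 7 = -1.5286%
Σ(r − μ)² = (5.3 − (-1.5286))² + (10.1 − (-1.5286))² + (-5.8 − (-1.5286))² + … = 379.7143
population σ = √(379.7143 / 7) = √54.2449 = 7.3651%
IR = μ / tracking error = -1.5286 / 7.3651 = -0.2075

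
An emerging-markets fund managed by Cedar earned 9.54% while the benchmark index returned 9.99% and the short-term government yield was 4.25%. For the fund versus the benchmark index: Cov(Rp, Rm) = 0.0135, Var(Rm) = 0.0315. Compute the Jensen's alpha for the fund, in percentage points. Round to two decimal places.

2.83

β = Cov / Var = 0.0135 / 0.0315 = 0.4286
E[R] = Rf + β(Rm − Rf) = 4.25% + 0.4286 × (9.99% − 4.25%) = 6.7102%
α = Rp − E[R] = 9.54% − 6.7102% = 2.8298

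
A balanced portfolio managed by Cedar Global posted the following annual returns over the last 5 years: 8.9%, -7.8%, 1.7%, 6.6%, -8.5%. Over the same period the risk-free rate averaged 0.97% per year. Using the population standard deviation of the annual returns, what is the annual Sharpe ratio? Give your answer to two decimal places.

μ = (8.9 − 7.8 + 1.7 + 6.6 − 8.5) / 5 = 0.90 / 5 = 0.1800%
Σ(r − μ)² = 258.5880; population σ = √(258.5880/5) = 7.1915%
Sharpe = (μ − rf) / σ = (0.1800 − 0.97) / 7.1915 = -0.7900 / 7.1915 = -0.1099

-0.11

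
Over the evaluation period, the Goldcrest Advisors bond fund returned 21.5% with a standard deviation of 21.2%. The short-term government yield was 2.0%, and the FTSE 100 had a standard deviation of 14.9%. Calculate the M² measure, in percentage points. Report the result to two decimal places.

Sharpe = (Rp − Rf) / σp = (21.5% − 2.0%) / 21.2% = 0.9198
M² = Rf + Sharpe × σm = 2.0% + 0.9198 × 14.9% = 15.7050%

15.71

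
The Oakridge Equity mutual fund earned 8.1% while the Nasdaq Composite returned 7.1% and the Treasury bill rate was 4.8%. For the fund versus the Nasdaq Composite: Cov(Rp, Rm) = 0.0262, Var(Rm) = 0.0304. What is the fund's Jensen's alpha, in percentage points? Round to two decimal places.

1.32

β = Cov / Var = 0.0262 / 0.0304 = 0.8618
E[R] = Rf + β(Rm − Rf) = 4.8% + 0.8618 × (7.1% − 4.8%) = 6.7821%
α = Rp − E[R] = 8.1% − 6.7821% = 1.3179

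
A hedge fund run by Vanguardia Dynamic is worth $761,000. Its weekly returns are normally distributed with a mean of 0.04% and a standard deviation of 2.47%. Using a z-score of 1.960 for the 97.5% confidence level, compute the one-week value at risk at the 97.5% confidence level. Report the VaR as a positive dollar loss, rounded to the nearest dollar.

Return at the 97.5% tail: μ − z·σ = 0.04% − 1.960 × 2.47% = 0.04 − 4.8412 = -4.8012%
VaR = −(-4.8012%) × $761,000 = 4.8012% × $761,000 = $36,537

$36,537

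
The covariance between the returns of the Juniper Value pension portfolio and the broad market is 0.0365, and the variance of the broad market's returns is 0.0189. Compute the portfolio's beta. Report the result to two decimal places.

1.93

β = Cov(Rp, Rm) / Var(Rm) = 0.0365 / 0.0189 = 1.9312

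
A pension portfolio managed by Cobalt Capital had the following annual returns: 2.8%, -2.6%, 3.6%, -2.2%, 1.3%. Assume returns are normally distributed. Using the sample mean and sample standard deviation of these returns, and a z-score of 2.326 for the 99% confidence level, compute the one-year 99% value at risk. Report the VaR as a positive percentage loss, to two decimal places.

6.04

r̄ = (2.8 − 2.6 + 3.6 − 2.2 + 1.3) / 5 = 2.90 / 5 = 0.5800%
Σ(r − r̄)² = (2.8 − 0.5800)² + (-2.6 − 0.5800)² + … = 32.4080
σ = √[32.4080 / 4] = 2.8464%
VaR = −(r̄ − z·σ) = −(0.5800 − 2.326 × 2.8464) = −(-6.0407) = 6.0407%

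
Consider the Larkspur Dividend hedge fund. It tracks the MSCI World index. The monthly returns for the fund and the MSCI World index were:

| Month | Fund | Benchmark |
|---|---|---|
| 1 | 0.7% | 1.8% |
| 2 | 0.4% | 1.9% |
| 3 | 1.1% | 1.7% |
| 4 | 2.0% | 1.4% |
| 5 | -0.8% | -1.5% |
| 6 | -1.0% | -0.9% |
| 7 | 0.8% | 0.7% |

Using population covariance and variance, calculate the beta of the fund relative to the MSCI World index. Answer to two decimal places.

0.61

r̄p = 0.4571%,  r̄m = 0.7286%
Cov = Σ(rp − r̄p)(rm − r̄m) / 7 = 1.0027
Var(rm) = Σ(rm − r̄m)² / 7 = 1.6478
β = Cov / Var = 1.0027 / 1.6478 = 0.6085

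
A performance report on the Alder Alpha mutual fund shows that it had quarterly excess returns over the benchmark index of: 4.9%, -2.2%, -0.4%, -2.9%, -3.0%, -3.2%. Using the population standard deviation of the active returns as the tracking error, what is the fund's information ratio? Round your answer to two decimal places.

-0.40

r̄ = (4.9 − 2.2 − 0.4 − 2.9 − 3 − 3.2) / 6 = -6.80 / 6 = -1.1333%
Population σ = √[Σ(r − r̄)² / 6] = √[48.9533 / 6] = √8.1589 = 2.8564%
IR = r̄ / tracking error = -1.1333 / 2.8564 = -0.3968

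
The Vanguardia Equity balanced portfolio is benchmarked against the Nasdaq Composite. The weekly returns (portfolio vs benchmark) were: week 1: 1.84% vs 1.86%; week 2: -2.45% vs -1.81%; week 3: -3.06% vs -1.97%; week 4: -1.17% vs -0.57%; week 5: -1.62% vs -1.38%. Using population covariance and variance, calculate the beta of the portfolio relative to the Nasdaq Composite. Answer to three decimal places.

1.197

r̄p = -1.2920%,  r̄m = -0.7740%
Cov = Σ(rp − r̄p)(rm − r̄m) / 5 = 2.3575
Var(rm) = Σ(rm − r̄m)² / 5 = 1.9701
β = Cov / Var = 2.3575 / 1.9701 = 1.1966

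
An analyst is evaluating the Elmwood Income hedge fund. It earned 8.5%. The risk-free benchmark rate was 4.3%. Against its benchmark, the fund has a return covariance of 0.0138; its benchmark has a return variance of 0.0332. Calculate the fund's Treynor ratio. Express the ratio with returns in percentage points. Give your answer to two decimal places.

β = Cov / Var = 0.0138 / 0.0332 = 0.4157
Treynor = (Rp − Rf) / β = (8.5% − 4.3%) / 0.4157 = 4.20 / 0.4157 = 10.1034

10.10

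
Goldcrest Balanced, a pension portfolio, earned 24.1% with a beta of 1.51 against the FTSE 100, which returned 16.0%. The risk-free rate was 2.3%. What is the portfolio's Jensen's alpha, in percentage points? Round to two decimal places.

CAPM expected return = Rf + β(Rm − Rf) = 2.3% + 1.51 × (16.0% − 2.3%) = 2.3 + 1.51 × 13.70 = 22.9870%
Jensen's α = Rp − E[R] = 24.1% − 22.9870% = 1.1130

1.11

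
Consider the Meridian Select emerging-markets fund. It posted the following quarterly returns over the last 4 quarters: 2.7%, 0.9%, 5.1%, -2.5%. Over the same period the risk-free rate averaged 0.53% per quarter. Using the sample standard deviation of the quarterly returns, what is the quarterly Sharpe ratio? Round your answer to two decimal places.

0.32

Mean return r̄ = 6.20 / 4 = 1.5500%
Sample std dev = √[30.7500 / 3] = 3.2016%
Sharpe = (r̄ − rf) / σ = (1.5500 − 0.53) / 3.2016 = 1.0200 / 3.2016 = 0.3186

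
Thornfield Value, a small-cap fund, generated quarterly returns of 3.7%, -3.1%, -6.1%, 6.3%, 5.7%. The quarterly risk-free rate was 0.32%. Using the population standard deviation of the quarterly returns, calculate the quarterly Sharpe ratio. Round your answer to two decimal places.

r̄ = (3.7 − 3.1 − 6.1 + 6.3 + 5.7) / 5 = 1.3000%
Population std dev = √[124.2400 / 5] = 4.9848%
Sharpe = (r̄ − rf) / σ = (1.3000 − 0.32) / 4.9848 = 0.9800 / 4.9848 = 0.1966

0.20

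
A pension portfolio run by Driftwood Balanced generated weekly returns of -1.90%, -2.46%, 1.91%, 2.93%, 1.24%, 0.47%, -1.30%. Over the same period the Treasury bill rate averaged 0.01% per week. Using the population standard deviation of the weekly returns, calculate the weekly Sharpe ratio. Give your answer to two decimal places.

μ = (-1.9 − 2.46 + 1.91 + 2.93 + 1.24 + 0.47 − 1.3) / 7 = 0.890 / 7 = 0.1271%
Population std dev = √[25.2299 / 7] = 1.8985%
Sharpe = (μ − rf) / σ = (0.1271 − 0.01) / 1.8985 = 0.1171 / 1.8985 = 0.0617

0.06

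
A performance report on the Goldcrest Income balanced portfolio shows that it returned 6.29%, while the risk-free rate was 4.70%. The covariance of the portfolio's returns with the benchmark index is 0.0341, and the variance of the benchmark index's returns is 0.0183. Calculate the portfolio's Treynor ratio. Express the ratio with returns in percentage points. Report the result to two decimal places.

β = Cov / Var = 0.0341 / 0.0183 = 1.8634
Treynor = (Rp − Rf) / β = (6.29% − 4.70%) / 1.8634 = 1.59 / 1.8634 = 0.8533

0.85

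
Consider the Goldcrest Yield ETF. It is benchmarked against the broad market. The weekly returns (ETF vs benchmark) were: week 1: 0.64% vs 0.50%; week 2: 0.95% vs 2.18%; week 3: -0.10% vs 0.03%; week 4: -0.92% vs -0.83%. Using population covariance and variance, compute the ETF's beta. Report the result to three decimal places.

0.600

r̄p = 0.1425%,  r̄m = 0.4700%
Cov = Σ(rp − r̄p)(rm − r̄m) / 4 = 0.7209
Var(rm) = Σ(rm − r̄m)² / 4 = 1.2022
β = Cov / Var = 0.7209 / 1.2022 = 0.5997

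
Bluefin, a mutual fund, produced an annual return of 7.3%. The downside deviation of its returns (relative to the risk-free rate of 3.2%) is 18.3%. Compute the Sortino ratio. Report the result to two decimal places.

Sortino = (Rp − Rf) / σd = (7.3% − 3.2%) / 18.3% = 4.10% / 18.3% = 0.2240

0.22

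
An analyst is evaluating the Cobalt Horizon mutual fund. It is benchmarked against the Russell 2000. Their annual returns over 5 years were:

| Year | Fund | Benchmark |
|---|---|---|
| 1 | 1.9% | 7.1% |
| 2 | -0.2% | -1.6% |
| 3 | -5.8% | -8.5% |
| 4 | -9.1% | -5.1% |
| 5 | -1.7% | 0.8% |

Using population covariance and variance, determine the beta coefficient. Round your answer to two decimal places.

0.61

r̄p = -2.9800%,  r̄m = -1.4600%
Cov = Σ(rp − r̄p)(rm − r̄m) / 5 = 17.2812
Var(rm) = Σ(rm − r̄m)² / 5 = 28.2424
β = Cov / Var = 17.2812 / 28.2424 = 0.6119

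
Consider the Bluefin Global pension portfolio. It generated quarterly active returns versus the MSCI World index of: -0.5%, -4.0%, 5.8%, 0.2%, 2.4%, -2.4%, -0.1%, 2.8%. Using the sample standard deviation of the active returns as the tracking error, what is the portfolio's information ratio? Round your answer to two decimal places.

r̄ = (-0.5 − 4 + 5.8 + 0.2 + 2.4 − 2.4 − 0.1 + 2.8) / 8 = 0.5250%
Σ(r − r̄)² = 67.0950; sample σ = √(67.0950/7) = 3.0960%
IR = r̄ / tracking error = 0.5250 / 3.0960 = 0.1696

0.17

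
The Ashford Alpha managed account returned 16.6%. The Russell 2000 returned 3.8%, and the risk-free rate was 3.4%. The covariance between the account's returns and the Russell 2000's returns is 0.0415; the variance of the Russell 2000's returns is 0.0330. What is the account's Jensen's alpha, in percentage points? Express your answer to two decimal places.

β = Cov / Var = 0.0415 / 0.0330 = 1.2576
E[R] = Rf + β(Rm − Rf) = 3.4% + 1.2576 × (3.8% − 3.4%) = 3.9030%
α = Rp − E[R] = 16.6% − 3.9030% = 12.6970

12.70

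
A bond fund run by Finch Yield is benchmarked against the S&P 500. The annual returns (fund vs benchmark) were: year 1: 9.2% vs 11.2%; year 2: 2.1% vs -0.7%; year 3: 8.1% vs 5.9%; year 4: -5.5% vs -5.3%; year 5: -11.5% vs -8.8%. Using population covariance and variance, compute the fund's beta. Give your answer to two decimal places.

r̄p = 0.4800%,  r̄m = 0.4600%
Cov = Σ(rp − r̄p)(rm − r̄m) / 5 = 55.7212
Var(rm) = Σ(rm − r̄m)² / 5 = 53.0424
β = Cov / Var = 55.7212 / 53.0424 = 1.0505

1.05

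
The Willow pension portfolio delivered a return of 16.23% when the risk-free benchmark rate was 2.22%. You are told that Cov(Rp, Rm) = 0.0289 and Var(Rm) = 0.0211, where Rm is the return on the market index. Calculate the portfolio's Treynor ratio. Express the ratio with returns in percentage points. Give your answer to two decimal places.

β = Cov / Var = 0.0289 / 0.0211 = 1.3697
Treynor = (Rp − Rf) / β = (16.23% − 2.22%) / 1.3697 = 14.01 / 1.3697 = 10.2285

10.23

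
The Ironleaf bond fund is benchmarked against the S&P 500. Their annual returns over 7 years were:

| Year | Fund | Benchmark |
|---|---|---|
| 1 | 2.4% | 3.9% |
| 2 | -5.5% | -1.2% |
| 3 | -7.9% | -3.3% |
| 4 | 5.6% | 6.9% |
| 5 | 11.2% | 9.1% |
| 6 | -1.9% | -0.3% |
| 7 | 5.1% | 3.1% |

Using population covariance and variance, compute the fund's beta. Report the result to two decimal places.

1.46

r̄p = 1.2857%,  r̄m = 2.6000%
Cov = Σ(rp − r̄p)(rm − r̄m) / 7 = 25.0814
Var(rm) = Σ(rm − r̄m)² / 7 = 17.1914
β = Cov / Var = 25.0814 / 17.1914 = 1.4590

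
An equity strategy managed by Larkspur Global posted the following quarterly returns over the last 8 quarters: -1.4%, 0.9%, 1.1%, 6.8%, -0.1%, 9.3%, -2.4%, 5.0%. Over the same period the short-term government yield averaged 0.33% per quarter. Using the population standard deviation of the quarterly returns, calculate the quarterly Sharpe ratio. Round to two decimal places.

μ = (-1.4 + 0.9 + 1.1 + 6.8 − 0.1 + 9.3 − 2.4 + 5) / 8 = 2.4000%
Σ(r − μ)² = 121.4000; population σ = √(121.4000/8) = 3.8955%
Sharpe = (μ − rf) / σ = (2.4000 − 0.33) / 3.8955 = 2.0700 / 3.8955 = 0.5314

0.53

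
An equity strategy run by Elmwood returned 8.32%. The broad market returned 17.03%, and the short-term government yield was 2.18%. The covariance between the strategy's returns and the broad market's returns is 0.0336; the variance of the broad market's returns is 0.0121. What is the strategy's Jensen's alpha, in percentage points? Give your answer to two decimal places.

β = Cov / Var = 0.0336 / 0.0121 = 2.7769
E[R] = Rf + β(Rm − Rf) = 2.18% + 2.7769 × (17.03% − 2.18%) = 43.4170%
α = Rp − E[R] = 8.32% − 43.4170% = -35.0970

-35.10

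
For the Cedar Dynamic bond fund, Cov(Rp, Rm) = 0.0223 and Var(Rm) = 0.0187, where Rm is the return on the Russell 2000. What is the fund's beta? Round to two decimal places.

1.19

β = Cov(Rp, Rm) / Var(Rm) = 0.0223 / 0.0187 = 1.1925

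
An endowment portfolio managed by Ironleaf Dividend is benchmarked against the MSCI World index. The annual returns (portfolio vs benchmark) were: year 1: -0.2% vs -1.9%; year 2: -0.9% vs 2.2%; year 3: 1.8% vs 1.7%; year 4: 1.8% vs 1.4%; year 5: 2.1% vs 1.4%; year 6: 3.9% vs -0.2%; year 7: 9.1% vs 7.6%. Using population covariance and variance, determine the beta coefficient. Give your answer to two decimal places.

r̄p = 2.5143%,  r̄m = 1.7429%
Cov = Σ(rp − r̄p)(rm − r̄m) / 7 = 6.3751
Var(rm) = Σ(rm − r̄m)² / 7 = 7.3996
β = Cov / Var = 6.3751 / 7.3996 = 0.8615

0.86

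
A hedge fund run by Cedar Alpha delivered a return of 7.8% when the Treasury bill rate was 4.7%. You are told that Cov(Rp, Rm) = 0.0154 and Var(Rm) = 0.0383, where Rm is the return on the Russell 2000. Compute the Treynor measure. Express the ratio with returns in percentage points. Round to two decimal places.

β = Cov / Var = 0.0154 / 0.0383 = 0.4021
Treynor = (Rp − Rf) / β = (7.8% − 4.7%) / 0.4021 = 3.10 / 0.4021 = 7.7095

7.71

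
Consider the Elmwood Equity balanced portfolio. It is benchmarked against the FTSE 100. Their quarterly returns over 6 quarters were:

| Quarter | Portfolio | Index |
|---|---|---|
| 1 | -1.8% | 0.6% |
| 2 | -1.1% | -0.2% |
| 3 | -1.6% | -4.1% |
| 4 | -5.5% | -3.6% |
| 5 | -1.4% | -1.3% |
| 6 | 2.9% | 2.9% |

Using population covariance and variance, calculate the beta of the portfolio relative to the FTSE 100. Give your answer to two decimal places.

0.79

r̄p = -1.4167%,  r̄m = -0.9500%
Cov = Σ(rp − r̄p)(rm − r̄m) / 6 = 4.6092
Var(rm) = Σ(rm − r̄m)² / 6 = 5.8092
β = Cov / Var = 4.6092 / 5.8092 = 0.7934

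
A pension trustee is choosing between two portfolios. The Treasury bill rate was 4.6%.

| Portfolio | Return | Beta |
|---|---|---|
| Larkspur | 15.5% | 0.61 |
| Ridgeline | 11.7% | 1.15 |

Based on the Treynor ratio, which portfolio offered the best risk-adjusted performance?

Larkspur

Larkspur: Treynor = (15.5% − 4.6%) / 0.61 = 17.869
Ridgeline: Treynor = (11.7% − 4.6%) / 1.15 = 6.174
Highest: Larkspur (17.869).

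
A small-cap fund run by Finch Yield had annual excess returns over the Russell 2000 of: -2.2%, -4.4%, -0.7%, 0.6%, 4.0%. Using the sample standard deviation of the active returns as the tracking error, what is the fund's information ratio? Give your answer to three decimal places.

-0.172

μ = (-2.2 − 4.4 − 0.7 + 0.6 + 4) / 5 = -2.70 / 5 = -0.5400%
Sample std dev = √[39.5920 / 4] = 3.1461%
IR = μ / tracking error = -0.5400 / 3.1461 = -0.1716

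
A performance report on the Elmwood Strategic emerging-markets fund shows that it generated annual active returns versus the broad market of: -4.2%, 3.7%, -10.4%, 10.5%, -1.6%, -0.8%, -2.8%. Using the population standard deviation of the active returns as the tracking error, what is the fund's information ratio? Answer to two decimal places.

-0.13

r̄ = (-4.2 + 3.7 − 10.4 + 10.5 − 1.6 − 0.8 − 2.8) / 7 = -0.8000%
Σ(r − r̄)² = (-4.2 − (-0.8000))² + (3.7 − (-0.8000))² + … = 256.3000
σ = √[256.3000 / 7] = 6.0510%
IR = r̄ / tracking error = -0.8000 / 6.0510 = -0.1322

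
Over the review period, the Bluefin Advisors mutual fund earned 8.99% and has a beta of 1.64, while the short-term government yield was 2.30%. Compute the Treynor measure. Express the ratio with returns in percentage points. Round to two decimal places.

Treynor = (Rp − Rf) / β = (8.99% − 2.30%) / 1.64 = 6.69 / 1.64 = 4.0793

4.08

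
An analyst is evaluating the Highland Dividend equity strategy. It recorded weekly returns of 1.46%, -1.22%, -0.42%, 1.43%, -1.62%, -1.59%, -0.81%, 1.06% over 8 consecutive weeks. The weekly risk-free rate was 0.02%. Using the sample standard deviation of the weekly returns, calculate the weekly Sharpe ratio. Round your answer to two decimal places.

r̄ = (1.46 − 1.22 − 0.42 + 1.43 − 1.62 − 1.59 − 0.81 + 1.06) / 8 = -0.2138%
Σ(r − r̄)² = (1.46 − (-0.2138))² + (-1.22 − (-0.2138))² + (-0.42 − (-0.2138))² + … = 12.4080
sample σ = √(12.4080 / 7) = √1.7726 = 1.3314%
Sharpe = (r̄ − rf) / σ = (-0.2138 − 0.02) / 1.3314 = -0.2338 / 1.3314 = -0.1756

-0.18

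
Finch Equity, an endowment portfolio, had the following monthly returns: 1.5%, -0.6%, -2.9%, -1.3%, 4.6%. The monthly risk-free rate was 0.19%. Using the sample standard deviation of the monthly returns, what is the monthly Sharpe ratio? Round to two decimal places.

0.02

Mean return μ = 1.30 / 5 = 0.2600%
Σ(r − μ)² = (1.5 − 0.2600)² + (-0.6 − 0.2600)² + (-2.9 − 0.2600)² + … = 33.5320
sample σ = √(33.5320 / 4) = √8.3830 = 2.8953%
Sharpe = (μ − rf) / σ = (0.2600 − 0.19) / 2.8953 = 0.0700 / 2.8953 = 0.0242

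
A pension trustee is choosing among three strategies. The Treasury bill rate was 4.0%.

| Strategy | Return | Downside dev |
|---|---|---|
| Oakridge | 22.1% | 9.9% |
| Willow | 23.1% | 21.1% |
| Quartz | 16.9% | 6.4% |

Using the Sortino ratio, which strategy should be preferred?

Quartz

Oakridge: Sortino ratio = (22.1% − 4.0%) / 9.9% = 1.828
Willow: Sortino ratio = (23.1% − 4.0%) / 21.1% = 0.905
Quartz: Sortino ratio = (16.9% − 4.0%) / 6.4% = 2.016
Highest: Quartz (2.016).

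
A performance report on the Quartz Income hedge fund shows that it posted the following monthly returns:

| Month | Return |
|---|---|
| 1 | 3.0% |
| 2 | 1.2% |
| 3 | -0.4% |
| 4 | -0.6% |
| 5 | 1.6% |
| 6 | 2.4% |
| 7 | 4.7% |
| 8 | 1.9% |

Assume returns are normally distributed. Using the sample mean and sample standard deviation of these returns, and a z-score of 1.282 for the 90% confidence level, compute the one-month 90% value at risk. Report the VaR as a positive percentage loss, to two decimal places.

Mean return r̄ = 13.80 / 8 = 1.7250%
Sample std dev = √[21.1750 / 7] = 1.7393%
VaR = −(r̄ − z·σ) = −(1.7250 − 1.282 × 1.7393) = −(-0.5048) = 0.5048%

0.50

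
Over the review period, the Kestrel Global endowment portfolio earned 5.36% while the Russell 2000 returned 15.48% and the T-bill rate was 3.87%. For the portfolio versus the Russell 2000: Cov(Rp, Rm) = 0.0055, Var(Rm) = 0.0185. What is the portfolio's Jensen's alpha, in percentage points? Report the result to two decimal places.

-1.96

β = Cov / Var = 0.0055 / 0.0185 = 0.2973
E[R] = Rf + β(Rm − Rf) = 3.87% + 0.2973 × (15.48% − 3.87%) = 7.3217%
α = Rp − E[R] = 5.36% − 7.3217% = -1.9617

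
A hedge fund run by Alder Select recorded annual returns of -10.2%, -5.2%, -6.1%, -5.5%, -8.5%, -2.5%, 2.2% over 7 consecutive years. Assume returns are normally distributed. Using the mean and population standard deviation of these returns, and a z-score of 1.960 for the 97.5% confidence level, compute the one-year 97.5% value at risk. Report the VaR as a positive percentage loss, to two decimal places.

12.48

μ = (-10.2 − 5.2 − 6.1 − 5.5 − 8.5 − 2.5 + 2.2) / 7 = -35.80 / 7 = -5.1143%
Σ(r − μ)² = (-10.2 − (-5.1143))² + (-5.2 − (-5.1143))² + … = 98.7886
population σ = √(98.7886 / 7) = √14.1127 = 3.7567%
VaR = −(μ − z·σ) = −(-5.1143 − 1.960 × 3.7567) = −(-12.4774) = 12.4774%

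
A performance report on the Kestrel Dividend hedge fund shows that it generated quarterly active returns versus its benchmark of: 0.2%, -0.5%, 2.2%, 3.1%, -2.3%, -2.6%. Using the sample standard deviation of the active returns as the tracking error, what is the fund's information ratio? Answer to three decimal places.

0.007

Mean return μ = 0.10 / 6 = 0.0167%
Sample std dev = √[26.7883 / 5] = 2.3147%
IR = μ / tracking error = 0.0167 / 2.3147 = 0.0072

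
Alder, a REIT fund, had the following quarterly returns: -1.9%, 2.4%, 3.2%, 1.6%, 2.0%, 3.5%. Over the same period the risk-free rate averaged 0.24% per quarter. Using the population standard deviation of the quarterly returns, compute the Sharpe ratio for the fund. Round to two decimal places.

0.88

r̄ = (-1.9 + 2.4 + 3.2 + 1.6 + 2 + 3.5) / 6 = 1.8000%
Σ(r − r̄)² = (-1.9 − 1.8000)² + (2.4 − 1.8000)² + (3.2 − 1.8000)² + … = 18.9800
population σ = √(18.9800 / 6) = √3.1633 = 1.7786%
Sharpe = (r̄ − rf) / σ = (1.8000 − 0.24) / 1.7786 = 1.5600 / 1.7786 = 0.8771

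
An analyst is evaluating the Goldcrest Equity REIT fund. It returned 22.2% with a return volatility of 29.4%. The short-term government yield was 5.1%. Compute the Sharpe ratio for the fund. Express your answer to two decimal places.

0.58

Sharpe = (Rp − Rf) / σp = (22.2% − 5.1%) / 29.4% = 17.10% / 29.4% = 0.5816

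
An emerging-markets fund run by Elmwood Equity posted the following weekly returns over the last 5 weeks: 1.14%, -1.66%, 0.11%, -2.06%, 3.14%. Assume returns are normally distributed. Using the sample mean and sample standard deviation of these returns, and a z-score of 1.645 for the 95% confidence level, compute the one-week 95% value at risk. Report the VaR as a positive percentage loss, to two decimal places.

r̄ = (1.14 − 1.66 + 0.11 − 2.06 + 3.14) / 5 = 0.670 / 5 = 0.1340%
Sample std dev = √[18.0807 / 4] = 2.1261%
VaR = −(r̄ − z·σ) = −(0.1340 − 1.645 × 2.1261) = −(-3.3634) = 3.3634%

3.36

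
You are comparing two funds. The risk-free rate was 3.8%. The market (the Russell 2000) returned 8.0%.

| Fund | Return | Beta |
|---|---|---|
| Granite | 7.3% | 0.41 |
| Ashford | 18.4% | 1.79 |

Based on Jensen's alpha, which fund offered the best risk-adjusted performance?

Ashford

Granite: α = 7.3% − [3.8% + 0.41 × (8.0% − 3.8%)] = 1.778
Ashford: α = 18.4% − [3.8% + 1.79 × (8.0% − 3.8%)] = 7.082
Highest: Ashford (7.082).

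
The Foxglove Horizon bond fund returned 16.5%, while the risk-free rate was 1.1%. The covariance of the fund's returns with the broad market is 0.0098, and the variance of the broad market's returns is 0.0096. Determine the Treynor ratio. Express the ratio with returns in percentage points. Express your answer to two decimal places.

β = Cov / Var = 0.0098 / 0.0096 = 1.0208
Treynor = (Rp − Rf) / β = (16.5% − 1.1%) / 1.0208 = 15.40 / 1.0208 = 15.0862

15.09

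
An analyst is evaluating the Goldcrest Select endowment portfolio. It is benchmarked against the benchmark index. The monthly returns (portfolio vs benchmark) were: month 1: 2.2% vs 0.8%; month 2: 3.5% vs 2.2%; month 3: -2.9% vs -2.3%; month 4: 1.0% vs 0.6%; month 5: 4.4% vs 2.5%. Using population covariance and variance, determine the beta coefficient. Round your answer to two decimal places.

r̄p = 1.6400%,  r̄m = 0.7600%
Cov = Σ(rp − r̄p)(rm − r̄m) / 5 = 4.2996
Var(rm) = Σ(rm − r̄m)² / 5 = 2.8984
β = Cov / Var = 4.2996 / 2.8984 = 1.4834

1.48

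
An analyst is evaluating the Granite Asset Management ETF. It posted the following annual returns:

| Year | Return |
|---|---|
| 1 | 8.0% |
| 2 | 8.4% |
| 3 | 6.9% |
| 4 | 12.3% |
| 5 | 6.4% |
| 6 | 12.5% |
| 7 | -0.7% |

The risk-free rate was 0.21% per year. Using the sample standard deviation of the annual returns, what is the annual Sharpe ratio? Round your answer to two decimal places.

1.69

r̄ = (8 + 8.4 + 6.9 + 12.3 + 6.4 + 12.5 − 0.7) / 7 = 7.6857%
Sample std dev = √[117.6686 / 6] = 4.4285%
Sharpe = (r̄ − rf) / σ = (7.6857 − 0.21) / 4.4285 = 7.4757 / 4.4285 = 1.6881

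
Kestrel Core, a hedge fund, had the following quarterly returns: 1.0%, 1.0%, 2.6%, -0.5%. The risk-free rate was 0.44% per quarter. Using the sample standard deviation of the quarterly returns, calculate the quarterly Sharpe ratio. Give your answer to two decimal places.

Mean return r̄ = 4.10 / 4 = 1.0250%
Σ(r − r̄)² = 4.8075; sample σ = √(4.8075/3) = 1.2659%
Sharpe = (r̄ − rf) / σ = (1.0250 − 0.44) / 1.2659 = 0.5850 / 1.2659 = 0.4621

0.46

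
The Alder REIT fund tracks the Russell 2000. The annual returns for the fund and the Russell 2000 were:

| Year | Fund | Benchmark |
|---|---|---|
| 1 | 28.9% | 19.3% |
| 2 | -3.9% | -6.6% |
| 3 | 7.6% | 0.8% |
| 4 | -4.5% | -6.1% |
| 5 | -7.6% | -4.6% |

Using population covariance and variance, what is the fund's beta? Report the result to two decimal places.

1.35

r̄p = 4.1000%,  r̄m = 0.5600%
Cov = Σ(rp − r̄p)(rm − r̄m) / 5 = 128.1040
Var(rm) = Σ(rm − r̄m)² / 5 = 94.6984
β = Cov / Var = 128.1040 / 94.6984 = 1.3528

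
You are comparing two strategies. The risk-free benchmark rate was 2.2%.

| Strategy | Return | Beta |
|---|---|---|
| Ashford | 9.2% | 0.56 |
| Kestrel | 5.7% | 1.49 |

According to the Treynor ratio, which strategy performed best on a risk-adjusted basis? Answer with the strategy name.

Ashford

Ashford: Treynor = (9.2% − 2.2%) / 0.56 = 12.500
Kestrel: Treynor = (5.7% − 2.2%) / 1.49 = 2.349
Highest: Ashford (12.500).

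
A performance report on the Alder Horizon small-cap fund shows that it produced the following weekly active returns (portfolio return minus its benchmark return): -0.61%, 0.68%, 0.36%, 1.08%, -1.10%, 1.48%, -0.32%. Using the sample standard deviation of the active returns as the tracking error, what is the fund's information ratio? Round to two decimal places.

r̄ = (-0.61 + 0.68 + 0.36 + 1.08 − 1.1 + 1.48 − 0.32) / 7 = 0.2243%
Sample std dev = √[5.2812 / 6] = 0.9382%
IR = r̄ / tracking error = 0.2243 / 0.9382 = 0.2391

0.24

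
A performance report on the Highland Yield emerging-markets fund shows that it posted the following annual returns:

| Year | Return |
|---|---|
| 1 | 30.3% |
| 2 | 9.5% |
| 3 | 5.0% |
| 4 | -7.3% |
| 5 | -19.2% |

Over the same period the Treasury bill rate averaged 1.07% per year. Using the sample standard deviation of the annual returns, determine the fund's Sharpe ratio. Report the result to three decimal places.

Mean return r̄ = 18.30 / 5 = 3.6600%
Σ(r − r̄)² = 1388.2920; sample σ = √(1388.2920/4) = 18.6299%
Sharpe = (r̄ − rf) / σ = (3.6600 − 1.07) / 18.6299 = 2.5900 / 18.6299 = 0.1390

0.139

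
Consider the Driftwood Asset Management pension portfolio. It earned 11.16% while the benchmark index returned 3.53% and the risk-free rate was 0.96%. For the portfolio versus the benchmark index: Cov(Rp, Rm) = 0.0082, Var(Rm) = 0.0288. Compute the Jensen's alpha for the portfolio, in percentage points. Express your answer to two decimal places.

9.47

β = Cov / Var = 0.0082 / 0.0288 = 0.2847
E[R] = Rf + β(Rm − Rf) = 0.96% + 0.2847 × (3.53% − 0.96%) = 1.6917%
α = Rp − E[R] = 11.16% − 1.6917% = 9.4683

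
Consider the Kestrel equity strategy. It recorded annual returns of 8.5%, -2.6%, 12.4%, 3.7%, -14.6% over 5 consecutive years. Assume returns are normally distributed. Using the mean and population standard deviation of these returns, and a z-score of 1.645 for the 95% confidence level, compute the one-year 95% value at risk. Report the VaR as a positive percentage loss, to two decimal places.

14.10

μ = (8.5 − 2.6 + 12.4 + 3.7 − 14.6) / 5 = 7.40 / 5 = 1.4800%
Population std dev = √[448.6680 / 5] = 9.4728%
VaR = −(μ − z·σ) = −(1.4800 − 1.645 × 9.4728) = −(-14.1028) = 14.1028%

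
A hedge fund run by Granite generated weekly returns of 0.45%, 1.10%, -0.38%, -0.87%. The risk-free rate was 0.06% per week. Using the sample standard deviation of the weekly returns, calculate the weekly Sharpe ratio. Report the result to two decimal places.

r̄ = (0.45 + 1.1 − 0.38 − 0.87) / 4 = 0.300 / 4 = 0.0750%
Sample σ = √[Σ(r − r̄)² / 3] = √[2.2913 / 3] = √0.7638 = 0.8740%
Sharpe = (r̄ − rf) / σ = (0.0750 − 0.06) / 0.8740 = 0.0150 / 0.8740 = 0.0172

0.02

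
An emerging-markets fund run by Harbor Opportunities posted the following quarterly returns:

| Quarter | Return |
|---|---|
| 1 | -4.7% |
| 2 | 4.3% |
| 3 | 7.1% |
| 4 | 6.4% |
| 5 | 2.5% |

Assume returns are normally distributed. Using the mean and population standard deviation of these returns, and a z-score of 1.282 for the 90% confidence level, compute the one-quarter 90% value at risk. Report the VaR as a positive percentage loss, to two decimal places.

r̄ = (-4.7 + 4.3 + 7.1 + 6.4 + 2.5) / 5 = 15.60 / 5 = 3.1200%
Population std dev = √[89.5280 / 5] = 4.2315%
VaR = −(r̄ − z·σ) = −(3.1200 − 1.282 × 4.2315) = −(-2.3048) = 2.3048%

2.30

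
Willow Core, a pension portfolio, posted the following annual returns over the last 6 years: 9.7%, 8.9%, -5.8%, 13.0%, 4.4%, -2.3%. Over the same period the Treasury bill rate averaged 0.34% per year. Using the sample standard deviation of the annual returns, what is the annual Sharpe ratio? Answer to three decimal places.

0.586

r̄ = (9.7 + 8.9 − 5.8 + 13 + 4.4 − 2.3) / 6 = 27.90 / 6 = 4.6500%
Sample σ = √[Σ(r − r̄)² / 5] = √[270.8550 / 5] = √54.1710 = 7.3601%
Sharpe = (r̄ − rf) / σ = (4.6500 − 0.34) / 7.3601 = 4.3100 / 7.3601 = 0.5856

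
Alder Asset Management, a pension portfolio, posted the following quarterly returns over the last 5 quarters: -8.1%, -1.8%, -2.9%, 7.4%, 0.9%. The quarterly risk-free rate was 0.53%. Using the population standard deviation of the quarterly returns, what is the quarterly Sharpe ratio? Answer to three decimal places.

-0.282

Mean return μ = -4.50 / 5 = -0.9000%
Population σ = √[Σ(r − μ)² / 5] = √[128.7800 / 5] = √25.7560 = 5.0750%
Sharpe = (μ − rf) / σ = (-0.9000 − 0.53) / 5.0750 = -1.4300 / 5.0750 = -0.2818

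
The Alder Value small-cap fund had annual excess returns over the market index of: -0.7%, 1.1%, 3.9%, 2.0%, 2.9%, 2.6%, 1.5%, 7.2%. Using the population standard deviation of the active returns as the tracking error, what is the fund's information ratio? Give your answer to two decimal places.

r̄ = (-0.7 + 1.1 + 3.9 + 2 + 2.9 + 2.6 + 1.5 + 7.2) / 8 = 20.50 / 8 = 2.5625%
Population std dev = √[37.6388 / 8] = 2.1691%
IR = r̄ / tracking error = 2.5625 / 2.1691 = 1.1814

1.18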